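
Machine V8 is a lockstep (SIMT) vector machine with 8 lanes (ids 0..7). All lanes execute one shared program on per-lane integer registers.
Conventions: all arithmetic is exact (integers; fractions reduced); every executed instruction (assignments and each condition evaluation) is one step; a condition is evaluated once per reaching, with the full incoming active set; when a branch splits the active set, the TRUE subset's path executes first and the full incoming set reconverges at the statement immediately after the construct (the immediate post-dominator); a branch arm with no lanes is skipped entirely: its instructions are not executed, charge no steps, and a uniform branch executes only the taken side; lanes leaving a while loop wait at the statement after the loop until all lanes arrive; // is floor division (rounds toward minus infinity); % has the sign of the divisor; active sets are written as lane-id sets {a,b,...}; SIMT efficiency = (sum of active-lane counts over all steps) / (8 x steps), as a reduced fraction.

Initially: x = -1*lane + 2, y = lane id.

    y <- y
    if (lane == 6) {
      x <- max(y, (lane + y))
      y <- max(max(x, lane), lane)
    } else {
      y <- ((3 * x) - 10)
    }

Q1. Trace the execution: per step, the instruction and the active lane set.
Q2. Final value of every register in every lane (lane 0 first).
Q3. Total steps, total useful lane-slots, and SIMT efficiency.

step 0: y <- y                       {0,1,2,3,4,5,6,7}
step 1: eval (lane == 6)             {0,1,2,3,4,5,6,7}
step 2: x <- max(y, (lane + y))      {6}
step 3: y <- max(max(x, lane), lane) {6}
step 4: y <- ((3 * x) - 10)          {0,1,2,3,4,5,7}

Answer: 5 steps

x: 2,1,0,-1,-2,-3,12,-5
y: -4,-7,-10,-13,-16,-19,12,-25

steps = 5; useful = 25; efficiency = 25/40 = 5/8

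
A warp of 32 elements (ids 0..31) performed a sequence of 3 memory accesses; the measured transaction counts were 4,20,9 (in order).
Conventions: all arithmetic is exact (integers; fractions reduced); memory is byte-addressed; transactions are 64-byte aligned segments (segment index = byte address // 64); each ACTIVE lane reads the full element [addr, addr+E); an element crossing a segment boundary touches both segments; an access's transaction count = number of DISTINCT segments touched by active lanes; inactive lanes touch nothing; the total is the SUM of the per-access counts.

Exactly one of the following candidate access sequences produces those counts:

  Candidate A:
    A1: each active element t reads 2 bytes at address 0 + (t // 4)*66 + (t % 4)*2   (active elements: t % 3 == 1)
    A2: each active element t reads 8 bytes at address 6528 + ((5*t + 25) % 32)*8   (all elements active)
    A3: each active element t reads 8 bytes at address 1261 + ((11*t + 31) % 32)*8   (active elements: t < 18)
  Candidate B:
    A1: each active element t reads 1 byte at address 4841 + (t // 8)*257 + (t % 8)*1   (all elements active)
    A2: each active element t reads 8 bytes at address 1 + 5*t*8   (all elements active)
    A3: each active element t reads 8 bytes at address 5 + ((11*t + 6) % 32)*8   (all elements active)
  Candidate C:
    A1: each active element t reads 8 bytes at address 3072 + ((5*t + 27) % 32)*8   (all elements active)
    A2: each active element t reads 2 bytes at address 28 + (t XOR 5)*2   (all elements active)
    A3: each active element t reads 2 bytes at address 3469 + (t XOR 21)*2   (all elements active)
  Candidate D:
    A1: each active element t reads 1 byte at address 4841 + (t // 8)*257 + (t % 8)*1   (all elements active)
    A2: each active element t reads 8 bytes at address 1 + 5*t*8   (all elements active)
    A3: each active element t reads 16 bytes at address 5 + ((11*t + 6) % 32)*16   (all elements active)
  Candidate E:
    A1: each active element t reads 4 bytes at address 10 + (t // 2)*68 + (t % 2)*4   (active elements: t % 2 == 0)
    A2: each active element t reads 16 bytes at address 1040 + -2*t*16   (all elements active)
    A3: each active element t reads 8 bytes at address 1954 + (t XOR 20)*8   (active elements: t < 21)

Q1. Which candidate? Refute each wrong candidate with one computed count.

A: A1 gives 8 transactions, not 4
B: A3 gives 5 transactions, not 9
C: A2 gives 2 transactions, not 20
E: A1 gives 17 transactions, not 4
D: all counts match (4,20,9)

Answer: D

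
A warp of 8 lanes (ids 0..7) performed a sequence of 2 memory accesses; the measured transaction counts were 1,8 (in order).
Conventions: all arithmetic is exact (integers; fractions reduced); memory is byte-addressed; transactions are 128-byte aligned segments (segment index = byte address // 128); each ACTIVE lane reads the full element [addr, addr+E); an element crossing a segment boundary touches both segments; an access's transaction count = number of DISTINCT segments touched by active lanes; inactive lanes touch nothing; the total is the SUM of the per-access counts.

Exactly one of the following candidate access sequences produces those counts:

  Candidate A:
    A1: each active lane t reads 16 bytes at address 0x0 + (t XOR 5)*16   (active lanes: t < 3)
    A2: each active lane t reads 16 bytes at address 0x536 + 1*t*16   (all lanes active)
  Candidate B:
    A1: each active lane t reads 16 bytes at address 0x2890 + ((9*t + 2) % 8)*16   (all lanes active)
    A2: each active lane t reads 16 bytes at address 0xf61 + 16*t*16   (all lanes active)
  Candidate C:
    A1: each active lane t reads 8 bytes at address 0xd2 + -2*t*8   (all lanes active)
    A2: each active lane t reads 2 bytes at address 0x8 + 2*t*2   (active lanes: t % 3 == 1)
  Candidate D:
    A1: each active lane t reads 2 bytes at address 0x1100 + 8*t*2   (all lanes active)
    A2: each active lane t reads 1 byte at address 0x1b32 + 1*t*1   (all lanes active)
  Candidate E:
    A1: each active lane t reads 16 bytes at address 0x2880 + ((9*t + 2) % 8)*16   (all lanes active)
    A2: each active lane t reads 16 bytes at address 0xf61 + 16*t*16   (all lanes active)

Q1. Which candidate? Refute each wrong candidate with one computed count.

A: A2 gives 2 transactions, not 8
B: A1 gives 2 transactions, not 1
C: A1 gives 2 transactions, not 1
D: A2 gives 1 transaction, not 8
E: all counts match (1,8)

Answer: E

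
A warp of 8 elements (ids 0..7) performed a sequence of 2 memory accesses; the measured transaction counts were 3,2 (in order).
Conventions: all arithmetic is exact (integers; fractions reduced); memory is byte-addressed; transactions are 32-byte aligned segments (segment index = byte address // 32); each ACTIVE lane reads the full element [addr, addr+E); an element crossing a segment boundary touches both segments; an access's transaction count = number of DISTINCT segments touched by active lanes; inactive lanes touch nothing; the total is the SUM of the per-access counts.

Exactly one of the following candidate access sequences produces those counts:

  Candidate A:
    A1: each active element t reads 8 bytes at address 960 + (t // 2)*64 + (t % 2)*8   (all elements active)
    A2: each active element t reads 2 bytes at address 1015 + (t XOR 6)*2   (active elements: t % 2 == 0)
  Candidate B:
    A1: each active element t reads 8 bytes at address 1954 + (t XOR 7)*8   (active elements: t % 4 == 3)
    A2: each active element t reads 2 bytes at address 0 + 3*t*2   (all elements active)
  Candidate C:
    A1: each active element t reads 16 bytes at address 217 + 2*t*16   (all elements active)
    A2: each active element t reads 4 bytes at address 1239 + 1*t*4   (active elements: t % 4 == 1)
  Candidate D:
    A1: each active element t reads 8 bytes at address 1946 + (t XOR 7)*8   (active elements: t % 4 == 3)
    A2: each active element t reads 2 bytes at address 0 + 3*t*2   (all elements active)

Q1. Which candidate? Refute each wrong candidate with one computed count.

A: A1 gives 4 transactions, not 3
B: A1 gives 2 transactions, not 3
C: A1 gives 9 transactions, not 3
D: all counts match (3,2)

Answer: D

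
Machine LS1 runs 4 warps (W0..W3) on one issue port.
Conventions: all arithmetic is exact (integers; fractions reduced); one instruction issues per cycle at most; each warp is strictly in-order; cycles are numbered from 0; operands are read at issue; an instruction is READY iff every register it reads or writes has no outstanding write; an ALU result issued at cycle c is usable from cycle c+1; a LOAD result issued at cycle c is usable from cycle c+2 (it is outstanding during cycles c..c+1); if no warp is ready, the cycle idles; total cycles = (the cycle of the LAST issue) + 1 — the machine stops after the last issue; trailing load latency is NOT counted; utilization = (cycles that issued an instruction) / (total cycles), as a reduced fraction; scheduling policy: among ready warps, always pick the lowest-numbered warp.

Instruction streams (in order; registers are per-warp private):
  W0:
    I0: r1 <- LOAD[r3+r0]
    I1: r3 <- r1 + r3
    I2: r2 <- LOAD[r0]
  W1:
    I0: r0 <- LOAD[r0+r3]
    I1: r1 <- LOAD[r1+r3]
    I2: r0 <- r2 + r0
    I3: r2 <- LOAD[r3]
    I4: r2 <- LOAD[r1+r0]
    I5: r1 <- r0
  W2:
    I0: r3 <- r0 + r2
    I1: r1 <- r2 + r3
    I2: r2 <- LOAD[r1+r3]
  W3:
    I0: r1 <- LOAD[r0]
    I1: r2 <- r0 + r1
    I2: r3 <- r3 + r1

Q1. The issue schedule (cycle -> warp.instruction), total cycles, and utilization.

cycle 0: W0.I0
cycle 1: W1.I0
cycle 2: W0.I1
cycle 3: W0.I2
cycle 4: W1.I1
cycle 5: W1.I2
cycle 6: W1.I3
cycle 7: W2.I0
cycle 8: W1.I4
cycle 9: W1.I5
cycle 10: W2.I1
cycle 11: W2.I2
cycle 12: W3.I0
cycle 13: idle
cycle 14: W3.I1
cycle 15: W3.I2

Answer: 16 cycles, utilization 15/16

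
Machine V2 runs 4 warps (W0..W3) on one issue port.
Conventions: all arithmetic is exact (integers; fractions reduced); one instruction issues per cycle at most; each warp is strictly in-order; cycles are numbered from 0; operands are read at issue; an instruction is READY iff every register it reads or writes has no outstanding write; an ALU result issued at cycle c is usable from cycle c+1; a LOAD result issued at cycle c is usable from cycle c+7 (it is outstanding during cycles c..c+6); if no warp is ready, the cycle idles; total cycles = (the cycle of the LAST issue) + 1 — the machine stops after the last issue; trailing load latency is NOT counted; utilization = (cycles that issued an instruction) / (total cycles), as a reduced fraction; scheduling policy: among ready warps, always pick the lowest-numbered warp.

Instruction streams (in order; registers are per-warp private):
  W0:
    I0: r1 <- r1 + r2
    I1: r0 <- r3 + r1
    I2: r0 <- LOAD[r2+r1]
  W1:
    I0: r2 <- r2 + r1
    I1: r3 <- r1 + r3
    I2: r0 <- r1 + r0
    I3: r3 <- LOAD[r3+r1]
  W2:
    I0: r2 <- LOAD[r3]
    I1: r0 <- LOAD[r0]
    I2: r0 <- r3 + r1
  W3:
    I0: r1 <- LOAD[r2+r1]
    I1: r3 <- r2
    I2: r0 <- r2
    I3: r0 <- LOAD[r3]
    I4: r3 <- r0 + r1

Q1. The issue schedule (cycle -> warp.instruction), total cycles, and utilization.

cycle 0: W0.I0
cycle 1: W0.I1
cycle 2: W0.I2
cycle 3: W1.I0
cycle 4: W1.I1
cycle 5: W1.I2
cycle 6: W1.I3
cycle 7: W2.I0
cycle 8: W2.I1
cycle 9: W3.I0
cycle 10: W3.I1
cycle 11: W3.I2
cycle 12: W3.I3
cycle 13: idle
cycle 14: idle
cycle 15: W2.I2
cycle 16: idle
cycle 17: idle
cycle 18: idle
cycle 19: W3.I4

Answer: 20 cycles, utilization 3/4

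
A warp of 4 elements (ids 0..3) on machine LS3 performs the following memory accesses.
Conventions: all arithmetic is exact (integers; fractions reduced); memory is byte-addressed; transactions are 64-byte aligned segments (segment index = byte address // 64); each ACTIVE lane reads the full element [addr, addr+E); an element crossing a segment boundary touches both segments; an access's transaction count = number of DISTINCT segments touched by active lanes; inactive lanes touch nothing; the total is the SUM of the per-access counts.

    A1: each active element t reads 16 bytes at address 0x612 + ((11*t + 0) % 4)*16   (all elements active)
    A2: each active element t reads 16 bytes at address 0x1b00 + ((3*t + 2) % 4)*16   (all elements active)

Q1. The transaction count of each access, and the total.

A1: 2 transactions
A2: 1 transaction

Answer: 2,1; total 3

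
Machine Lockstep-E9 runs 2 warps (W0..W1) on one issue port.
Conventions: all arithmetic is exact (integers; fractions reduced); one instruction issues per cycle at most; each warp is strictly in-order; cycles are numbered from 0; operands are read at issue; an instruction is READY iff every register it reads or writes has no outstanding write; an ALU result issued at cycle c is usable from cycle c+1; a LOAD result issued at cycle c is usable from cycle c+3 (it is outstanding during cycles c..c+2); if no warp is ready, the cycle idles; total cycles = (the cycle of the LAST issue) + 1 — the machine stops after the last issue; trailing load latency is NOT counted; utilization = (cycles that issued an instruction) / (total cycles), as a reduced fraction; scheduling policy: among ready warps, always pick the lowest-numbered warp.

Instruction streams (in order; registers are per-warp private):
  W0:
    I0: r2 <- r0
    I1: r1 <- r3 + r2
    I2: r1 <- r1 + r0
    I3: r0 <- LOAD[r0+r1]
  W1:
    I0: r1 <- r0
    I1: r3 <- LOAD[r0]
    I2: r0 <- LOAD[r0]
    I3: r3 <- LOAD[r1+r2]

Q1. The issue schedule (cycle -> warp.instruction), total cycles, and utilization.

cycle 0: W0.I0
cycle 1: W0.I1
cycle 2: W0.I2
cycle 3: W0.I3
cycle 4: W1.I0
cycle 5: W1.I1
cycle 6: W1.I2
cycle 7: idle
cycle 8: W1.I3

Answer: 9 cycles, utilization 8/9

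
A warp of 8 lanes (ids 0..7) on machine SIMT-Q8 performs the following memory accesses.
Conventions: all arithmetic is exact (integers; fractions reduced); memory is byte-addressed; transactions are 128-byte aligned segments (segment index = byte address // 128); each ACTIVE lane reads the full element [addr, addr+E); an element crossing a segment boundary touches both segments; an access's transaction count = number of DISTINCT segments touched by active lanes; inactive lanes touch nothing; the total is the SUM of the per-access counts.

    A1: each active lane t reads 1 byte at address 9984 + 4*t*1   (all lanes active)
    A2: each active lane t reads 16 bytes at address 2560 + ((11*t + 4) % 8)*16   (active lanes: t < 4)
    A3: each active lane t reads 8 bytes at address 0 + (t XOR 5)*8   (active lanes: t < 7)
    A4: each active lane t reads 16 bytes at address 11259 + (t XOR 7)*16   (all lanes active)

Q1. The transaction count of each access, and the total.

A1: 1 transaction
A2: 1 transaction
A3: 1 transaction
A4: 2 transactions

Answer: 1,1,1,2; total 5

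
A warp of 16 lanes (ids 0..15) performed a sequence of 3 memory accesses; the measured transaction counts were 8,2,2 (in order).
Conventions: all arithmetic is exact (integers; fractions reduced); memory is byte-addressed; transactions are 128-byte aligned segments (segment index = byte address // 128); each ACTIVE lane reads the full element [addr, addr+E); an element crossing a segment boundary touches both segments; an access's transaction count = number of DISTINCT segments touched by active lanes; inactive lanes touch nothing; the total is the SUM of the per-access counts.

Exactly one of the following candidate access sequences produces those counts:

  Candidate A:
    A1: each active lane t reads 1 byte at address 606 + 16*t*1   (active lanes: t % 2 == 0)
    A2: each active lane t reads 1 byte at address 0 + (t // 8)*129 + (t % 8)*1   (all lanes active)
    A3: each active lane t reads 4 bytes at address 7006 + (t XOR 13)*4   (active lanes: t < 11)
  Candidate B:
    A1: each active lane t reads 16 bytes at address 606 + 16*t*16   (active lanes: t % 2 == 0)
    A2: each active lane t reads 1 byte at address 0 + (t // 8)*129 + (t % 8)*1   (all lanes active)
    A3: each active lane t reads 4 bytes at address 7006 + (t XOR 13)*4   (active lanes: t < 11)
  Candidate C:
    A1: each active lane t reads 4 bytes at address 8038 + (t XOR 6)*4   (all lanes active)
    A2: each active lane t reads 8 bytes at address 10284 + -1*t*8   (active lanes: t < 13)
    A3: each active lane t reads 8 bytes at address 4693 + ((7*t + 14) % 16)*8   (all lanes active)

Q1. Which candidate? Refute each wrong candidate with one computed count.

A: A1 gives 3 transactions, not 8
C: A1 gives 2 transactions, not 8
B: all counts match (8,2,2)

Answer: B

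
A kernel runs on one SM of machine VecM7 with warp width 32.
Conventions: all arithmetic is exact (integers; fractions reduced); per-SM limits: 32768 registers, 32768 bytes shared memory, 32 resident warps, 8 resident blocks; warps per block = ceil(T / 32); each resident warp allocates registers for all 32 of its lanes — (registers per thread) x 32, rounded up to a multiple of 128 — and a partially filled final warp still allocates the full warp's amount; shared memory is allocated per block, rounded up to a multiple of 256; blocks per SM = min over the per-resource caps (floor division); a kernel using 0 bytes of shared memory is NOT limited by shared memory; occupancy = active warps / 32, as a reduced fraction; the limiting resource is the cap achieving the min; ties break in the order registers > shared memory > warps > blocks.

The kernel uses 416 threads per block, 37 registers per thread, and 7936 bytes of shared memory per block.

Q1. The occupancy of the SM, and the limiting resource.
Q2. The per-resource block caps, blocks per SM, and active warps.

Answer: occupancy 13/32, limited by registers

registers: 1 block
shared memory: 4 blocks
warps: 2 blocks
blocks: 8 blocks

Answer: 1 block, 13 active warps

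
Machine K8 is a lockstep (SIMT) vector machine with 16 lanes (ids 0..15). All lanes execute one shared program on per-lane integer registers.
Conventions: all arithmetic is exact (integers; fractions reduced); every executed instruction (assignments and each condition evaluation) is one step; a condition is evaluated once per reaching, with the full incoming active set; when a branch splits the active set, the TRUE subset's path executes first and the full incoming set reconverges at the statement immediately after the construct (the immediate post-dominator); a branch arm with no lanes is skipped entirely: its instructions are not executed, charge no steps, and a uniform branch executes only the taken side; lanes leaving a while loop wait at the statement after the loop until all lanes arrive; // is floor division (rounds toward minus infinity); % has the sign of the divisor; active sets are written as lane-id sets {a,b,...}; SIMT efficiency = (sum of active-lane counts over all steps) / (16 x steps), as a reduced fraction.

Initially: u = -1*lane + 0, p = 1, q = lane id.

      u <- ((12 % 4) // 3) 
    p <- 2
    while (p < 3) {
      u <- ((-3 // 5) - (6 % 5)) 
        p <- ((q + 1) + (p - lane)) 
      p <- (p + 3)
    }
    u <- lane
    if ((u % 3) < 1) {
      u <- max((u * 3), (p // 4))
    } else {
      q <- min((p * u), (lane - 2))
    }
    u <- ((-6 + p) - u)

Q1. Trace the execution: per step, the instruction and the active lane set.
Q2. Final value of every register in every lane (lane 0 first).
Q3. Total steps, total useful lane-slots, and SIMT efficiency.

step 0: u <- ((12 % 4) // 3)         {0,1,2,3,4,5,6,7,8,9,10,11,12,13,14,15}
step 1: p <- 2                       {0,1,2,3,4,5,6,7,8,9,10,11,12,13,14,15}
step 2: eval (p < 3)                 {0,1,2,3,4,5,6,7,8,9,10,11,12,13,14,15}
step 3: u <- ((-3 // 5) - (6 % 5))   {0,1,2,3,4,5,6,7,8,9,10,11,12,13,14,15}
step 4: p <- ((q + 1) + (p - lane))  {0,1,2,3,4,5,6,7,8,9,10,11,12,13,14,15}
step 5: p <- (p + 3)                 {0,1,2,3,4,5,6,7,8,9,10,11,12,13,14,15}
step 6: eval (p < 3)                 {0,1,2,3,4,5,6,7,8,9,10,11,12,13,14,15}
step 7: u <- lane                    {0,1,2,3,4,5,6,7,8,9,10,11,12,13,14,15}
step 8: eval ((u % 3) < 1)           {0,1,2,3,4,5,6,7,8,9,10,11,12,13,14,15}
step 9: u <- max((u * 3), (p // 4))  {0,3,6,9,12,15}
step 10: q <- min((p * u), (lane - 2)) {1,2,4,5,7,8,10,11,13,14}
step 11: u <- ((-6 + p) - u)          {0,1,2,3,4,5,6,7,8,9,10,11,12,13,14,15}

Answer: 12 steps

u: -1,-1,-2,-9,-4,-5,-18,-7,-8,-27,-10,-11,-36,-13,-14,-45
p: 6,6,6,6,6,6,6,6,6,6,6,6,6,6,6,6
q: 0,-1,0,3,2,3,6,5,6,9,8,9,12,11,12,15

steps = 12; useful = 176; efficiency = 176/192 = 11/12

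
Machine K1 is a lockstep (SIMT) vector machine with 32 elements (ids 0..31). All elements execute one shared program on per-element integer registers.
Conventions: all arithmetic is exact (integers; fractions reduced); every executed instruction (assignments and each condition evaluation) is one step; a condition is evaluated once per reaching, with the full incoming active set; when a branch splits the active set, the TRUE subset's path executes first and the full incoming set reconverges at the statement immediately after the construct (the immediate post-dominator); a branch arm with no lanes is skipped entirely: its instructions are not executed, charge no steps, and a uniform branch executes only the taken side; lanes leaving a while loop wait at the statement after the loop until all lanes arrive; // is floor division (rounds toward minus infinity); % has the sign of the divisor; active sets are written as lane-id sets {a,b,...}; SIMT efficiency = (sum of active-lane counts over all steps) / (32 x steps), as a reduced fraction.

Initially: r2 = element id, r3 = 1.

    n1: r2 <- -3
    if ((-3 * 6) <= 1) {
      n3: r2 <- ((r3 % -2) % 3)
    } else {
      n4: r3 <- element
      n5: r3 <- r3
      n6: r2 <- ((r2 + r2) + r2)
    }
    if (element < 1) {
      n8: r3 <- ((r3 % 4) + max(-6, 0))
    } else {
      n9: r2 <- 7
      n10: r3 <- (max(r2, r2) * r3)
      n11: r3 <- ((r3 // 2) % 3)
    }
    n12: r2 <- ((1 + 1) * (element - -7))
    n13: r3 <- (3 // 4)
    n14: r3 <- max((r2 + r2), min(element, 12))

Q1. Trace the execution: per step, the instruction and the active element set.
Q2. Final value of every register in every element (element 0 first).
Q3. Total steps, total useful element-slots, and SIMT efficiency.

step 0: r2 <- -3                     {0,1,2,3,4,5,6,7,8,9,10,11,12,13,14,15,16,17,18,19,20,21,22,23,24,25,26,27,28,29,30,31}
step 1: eval ((-3 * 6) <= 1)         {0,1,2,3,4,5,6,7,8,9,10,11,12,13,14,15,16,17,18,19,20,21,22,23,24,25,26,27,28,29,30,31}
step 2: r2 <- ((r3 % -2) % 3)        {0,1,2,3,4,5,6,7,8,9,10,11,12,13,14,15,16,17,18,19,20,21,22,23,24,25,26,27,28,29,30,31}
step 3: eval (element < 1)           {0,1,2,3,4,5,6,7,8,9,10,11,12,13,14,15,16,17,18,19,20,21,22,23,24,25,26,27,28,29,30,31}
step 4: r3 <- ((r3 % 4) + max(-6, 0)) {0}
step 5: r2 <- 7                      {1,2,3,4,5,6,7,8,9,10,11,12,13,14,15,16,17,18,19,20,21,22,23,24,25,26,27,28,29,30,31}
step 6: r3 <- (max(r2, r2) * r3)     {1,2,3,4,5,6,7,8,9,10,11,12,13,14,15,16,17,18,19,20,21,22,23,24,25,26,27,28,29,30,31}
step 7: r3 <- ((r3 // 2) % 3)        {1,2,3,4,5,6,7,8,9,10,11,12,13,14,15,16,17,18,19,20,21,22,23,24,25,26,27,28,29,30,31}
step 8: r2 <- ((1 + 1) * (element - -7)) {0,1,2,3,4,5,6,7,8,9,10,11,12,13,14,15,16,17,18,19,20,21,22,23,24,25,26,27,28,29,30,31}
step 9: r3 <- (3 // 4)               {0,1,2,3,4,5,6,7,8,9,10,11,12,13,14,15,16,17,18,19,20,21,22,23,24,25,26,27,28,29,30,31}
step 10: r3 <- max((r2 + r2), min(element, 12)) {0,1,2,3,4,5,6,7,8,9,10,11,12,13,14,15,16,17,18,19,20,21,22,23,24,25,26,27,28,29,30,31}

Answer: 11 steps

r2: 14,16,18,20,22,24,26,28,30,32,34,36,38,40,42,44,46,48,50,52,54,56,58,60,62,64,66,68,70,72,74,76
r3: 28,32,36,40,44,48,52,56,60,64,68,72,76,80,84,88,92,96,100,104,108,112,116,120,124,128,132,136,140,144,148,152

steps = 11; useful = 318; efficiency = 318/352 = 159/176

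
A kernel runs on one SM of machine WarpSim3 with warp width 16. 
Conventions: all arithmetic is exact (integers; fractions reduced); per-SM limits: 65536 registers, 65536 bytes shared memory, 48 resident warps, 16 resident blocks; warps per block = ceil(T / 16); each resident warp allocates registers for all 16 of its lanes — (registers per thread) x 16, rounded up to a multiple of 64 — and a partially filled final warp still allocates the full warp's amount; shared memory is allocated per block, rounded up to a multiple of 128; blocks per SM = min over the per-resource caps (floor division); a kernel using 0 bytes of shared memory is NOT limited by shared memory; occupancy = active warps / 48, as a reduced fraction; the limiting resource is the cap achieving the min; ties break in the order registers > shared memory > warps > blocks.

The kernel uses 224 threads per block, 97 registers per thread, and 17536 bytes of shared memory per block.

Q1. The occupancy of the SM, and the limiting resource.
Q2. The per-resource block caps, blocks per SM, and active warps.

Answer: occupancy 7/12, limited by registers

registers: 2 blocks
shared memory: 3 blocks
warps: 3 blocks
blocks: 16 blocks

Answer: 2 blocks, 28 active warps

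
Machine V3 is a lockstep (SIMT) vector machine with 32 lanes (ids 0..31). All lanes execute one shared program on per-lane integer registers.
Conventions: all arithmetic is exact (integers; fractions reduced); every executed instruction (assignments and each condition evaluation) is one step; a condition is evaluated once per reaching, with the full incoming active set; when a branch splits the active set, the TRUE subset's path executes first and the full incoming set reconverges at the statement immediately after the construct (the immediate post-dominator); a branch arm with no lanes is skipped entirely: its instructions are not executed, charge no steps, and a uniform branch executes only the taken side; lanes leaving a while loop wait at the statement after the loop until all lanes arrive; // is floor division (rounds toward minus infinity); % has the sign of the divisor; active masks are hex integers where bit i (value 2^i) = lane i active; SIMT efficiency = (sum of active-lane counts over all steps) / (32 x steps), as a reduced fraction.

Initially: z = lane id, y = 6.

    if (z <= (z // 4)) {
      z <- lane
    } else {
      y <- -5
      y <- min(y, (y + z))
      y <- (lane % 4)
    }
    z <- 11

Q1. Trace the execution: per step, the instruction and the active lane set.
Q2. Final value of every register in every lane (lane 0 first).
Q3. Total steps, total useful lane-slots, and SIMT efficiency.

step 0: eval (z <= (z // 4))         0xffffffff
step 1: z <- lane                    0x00000001
step 2: y <- -5                      0xfffffffe
step 3: y <- min(y, (y + z))         0xfffffffe
step 4: y <- (lane % 4)              0xfffffffe
step 5: z <- 11                      0xffffffff

Answer: 6 steps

z: 11,11,11,11,11,11,11,11,11,11,11,11,11,11,11,11,11,11,11,11,11,11,11,11,11,11,11,11,11,11,11,11
y: 6,1,2,3,0,1,2,3,0,1,2,3,0,1,2,3,0,1,2,3,0,1,2,3,0,1,2,3,0,1,2,3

steps = 6; useful = 158; efficiency = 158/192 = 79/96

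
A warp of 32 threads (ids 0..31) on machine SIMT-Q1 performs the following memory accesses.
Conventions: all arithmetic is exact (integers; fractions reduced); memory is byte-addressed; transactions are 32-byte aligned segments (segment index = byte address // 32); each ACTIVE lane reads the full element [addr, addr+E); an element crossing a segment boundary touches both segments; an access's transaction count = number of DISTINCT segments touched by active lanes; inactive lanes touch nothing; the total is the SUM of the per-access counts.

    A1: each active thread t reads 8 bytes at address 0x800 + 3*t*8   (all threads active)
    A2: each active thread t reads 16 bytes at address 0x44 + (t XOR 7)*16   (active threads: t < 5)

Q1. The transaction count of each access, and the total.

A1: 24 transactions
A2: 4 transactions

Answer: 24,4; total 28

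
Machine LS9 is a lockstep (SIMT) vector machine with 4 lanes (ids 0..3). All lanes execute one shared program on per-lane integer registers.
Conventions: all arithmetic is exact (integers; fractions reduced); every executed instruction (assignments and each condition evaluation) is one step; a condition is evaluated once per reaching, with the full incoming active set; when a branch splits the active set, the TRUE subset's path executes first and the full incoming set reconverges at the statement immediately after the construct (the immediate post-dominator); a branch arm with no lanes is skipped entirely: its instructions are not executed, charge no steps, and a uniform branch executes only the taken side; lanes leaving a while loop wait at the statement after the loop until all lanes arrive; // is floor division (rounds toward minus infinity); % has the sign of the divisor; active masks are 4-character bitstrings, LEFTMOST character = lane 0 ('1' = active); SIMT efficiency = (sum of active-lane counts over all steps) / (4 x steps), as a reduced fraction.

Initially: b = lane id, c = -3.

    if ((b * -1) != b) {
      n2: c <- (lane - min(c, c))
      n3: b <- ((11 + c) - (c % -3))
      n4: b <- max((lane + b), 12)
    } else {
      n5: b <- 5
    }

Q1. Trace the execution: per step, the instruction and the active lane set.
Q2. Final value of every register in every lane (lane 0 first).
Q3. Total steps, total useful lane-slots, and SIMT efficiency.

step 0: eval ((b * -1) != b)         1111
step 1: c <- (lane - min(c, c))      0111
step 2: b <- ((11 + c) - (c % -3))   0111
step 3: b <- max((lane + b), 12)     0111
step 4: b <- 5                       1000

Answer: 5 steps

b: 5,18,19,20
c: -3,4,5,6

steps = 5; useful = 14; efficiency = 14/20 = 7/10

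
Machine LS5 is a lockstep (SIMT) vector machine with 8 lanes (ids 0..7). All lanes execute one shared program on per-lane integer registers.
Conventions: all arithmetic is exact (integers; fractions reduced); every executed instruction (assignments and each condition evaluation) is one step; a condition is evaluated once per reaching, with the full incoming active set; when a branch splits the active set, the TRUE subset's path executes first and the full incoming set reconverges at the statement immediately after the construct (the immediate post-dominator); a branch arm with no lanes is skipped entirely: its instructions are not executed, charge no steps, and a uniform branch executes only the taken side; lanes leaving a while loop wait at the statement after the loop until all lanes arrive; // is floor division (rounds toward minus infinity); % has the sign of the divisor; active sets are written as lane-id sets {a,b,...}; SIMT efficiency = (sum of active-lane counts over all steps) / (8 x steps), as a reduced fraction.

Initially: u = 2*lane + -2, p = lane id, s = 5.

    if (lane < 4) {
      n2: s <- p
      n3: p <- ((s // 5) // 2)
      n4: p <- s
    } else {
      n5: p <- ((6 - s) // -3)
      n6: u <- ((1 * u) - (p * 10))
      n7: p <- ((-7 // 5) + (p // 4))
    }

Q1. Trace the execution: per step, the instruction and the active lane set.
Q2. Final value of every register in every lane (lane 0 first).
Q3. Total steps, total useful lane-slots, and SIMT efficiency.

step 0: eval (lane < 4)              {0,1,2,3,4,5,6,7}
step 1: s <- p                       {0,1,2,3}
step 2: p <- ((s // 5) // 2)         {0,1,2,3}
step 3: p <- s                       {0,1,2,3}
step 4: p <- ((6 - s) // -3)         {4,5,6,7}
step 5: u <- ((1 * u) - (p * 10))    {4,5,6,7}
step 6: p <- ((-7 // 5) + (p // 4))  {4,5,6,7}

Answer: 7 steps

u: -2,0,2,4,16,18,20,22
p: 0,1,2,3,-3,-3,-3,-3
s: 0,1,2,3,5,5,5,5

steps = 7; useful = 32; efficiency = 32/56 = 4/7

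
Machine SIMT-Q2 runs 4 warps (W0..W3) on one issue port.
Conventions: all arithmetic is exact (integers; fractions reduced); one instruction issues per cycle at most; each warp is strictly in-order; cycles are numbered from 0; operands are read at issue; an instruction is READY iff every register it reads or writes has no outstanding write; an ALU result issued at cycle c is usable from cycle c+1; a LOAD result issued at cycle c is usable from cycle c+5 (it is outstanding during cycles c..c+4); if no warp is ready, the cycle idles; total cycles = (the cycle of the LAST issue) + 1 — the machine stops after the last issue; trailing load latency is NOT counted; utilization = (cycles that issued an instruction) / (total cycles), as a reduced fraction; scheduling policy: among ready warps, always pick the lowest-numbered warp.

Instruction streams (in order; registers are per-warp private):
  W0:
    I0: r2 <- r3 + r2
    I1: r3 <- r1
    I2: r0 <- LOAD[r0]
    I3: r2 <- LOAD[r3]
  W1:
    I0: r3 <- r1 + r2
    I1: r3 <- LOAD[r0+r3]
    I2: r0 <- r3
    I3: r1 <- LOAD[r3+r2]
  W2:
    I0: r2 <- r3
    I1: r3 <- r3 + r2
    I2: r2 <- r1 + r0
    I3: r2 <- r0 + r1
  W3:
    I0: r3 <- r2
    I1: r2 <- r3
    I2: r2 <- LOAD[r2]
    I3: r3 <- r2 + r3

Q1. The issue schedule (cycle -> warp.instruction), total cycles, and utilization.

cycle 0: W0.I0
cycle 1: W0.I1
cycle 2: W0.I2
cycle 3: W0.I3
cycle 4: W1.I0
cycle 5: W1.I1
cycle 6: W2.I0
cycle 7: W2.I1
cycle 8: W2.I2
cycle 9: W2.I3
cycle 10: W1.I2
cycle 11: W1.I3
cycle 12: W3.I0
cycle 13: W3.I1
cycle 14: W3.I2
cycle 15: idle
cycle 16: idle
cycle 17: idle
cycle 18: idle
cycle 19: W3.I3

Answer: 20 cycles, utilization 4/5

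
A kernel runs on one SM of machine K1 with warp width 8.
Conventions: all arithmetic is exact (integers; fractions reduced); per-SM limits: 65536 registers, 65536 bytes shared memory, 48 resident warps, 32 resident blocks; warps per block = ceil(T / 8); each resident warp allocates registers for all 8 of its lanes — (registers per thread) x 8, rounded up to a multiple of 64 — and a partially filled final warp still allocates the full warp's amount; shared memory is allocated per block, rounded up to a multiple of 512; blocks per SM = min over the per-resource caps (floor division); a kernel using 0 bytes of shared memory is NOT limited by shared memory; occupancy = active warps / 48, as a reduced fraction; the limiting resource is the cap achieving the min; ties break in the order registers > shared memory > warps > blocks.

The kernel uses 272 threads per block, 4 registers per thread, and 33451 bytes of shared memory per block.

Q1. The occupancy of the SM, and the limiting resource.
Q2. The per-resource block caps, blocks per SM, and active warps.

Answer: occupancy 17/24, limited by shared memory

registers: 30 blocks
shared memory: 1 block
warps: 1 block
blocks: 32 blocks

Answer: 1 block, 34 active warps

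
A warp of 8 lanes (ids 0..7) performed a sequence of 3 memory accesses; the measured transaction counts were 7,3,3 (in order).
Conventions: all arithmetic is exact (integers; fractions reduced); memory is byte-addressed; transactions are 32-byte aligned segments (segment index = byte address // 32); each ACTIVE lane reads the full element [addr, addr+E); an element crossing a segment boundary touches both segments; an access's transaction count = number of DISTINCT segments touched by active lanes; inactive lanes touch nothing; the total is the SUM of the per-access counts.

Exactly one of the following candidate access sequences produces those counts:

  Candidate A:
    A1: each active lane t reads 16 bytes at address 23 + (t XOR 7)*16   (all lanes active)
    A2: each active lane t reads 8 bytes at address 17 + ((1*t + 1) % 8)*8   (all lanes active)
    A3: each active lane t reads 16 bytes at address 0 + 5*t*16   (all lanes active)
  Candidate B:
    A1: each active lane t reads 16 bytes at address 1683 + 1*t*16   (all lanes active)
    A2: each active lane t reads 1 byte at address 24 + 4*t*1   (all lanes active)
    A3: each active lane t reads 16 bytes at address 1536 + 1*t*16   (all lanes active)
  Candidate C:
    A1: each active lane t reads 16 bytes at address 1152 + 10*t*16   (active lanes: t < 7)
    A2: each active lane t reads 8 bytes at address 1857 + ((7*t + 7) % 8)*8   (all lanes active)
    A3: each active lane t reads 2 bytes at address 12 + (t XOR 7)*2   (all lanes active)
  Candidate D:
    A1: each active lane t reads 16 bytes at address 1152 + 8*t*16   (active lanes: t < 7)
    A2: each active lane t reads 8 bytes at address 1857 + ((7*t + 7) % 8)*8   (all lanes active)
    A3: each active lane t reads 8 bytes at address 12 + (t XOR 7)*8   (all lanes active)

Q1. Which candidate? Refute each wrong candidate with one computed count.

A: A1 gives 5 transactions, not 7
B: A1 gives 5 transactions, not 7
C: A3 gives 1 transaction, not 3
D: all counts match (7,3,3)

Answer: D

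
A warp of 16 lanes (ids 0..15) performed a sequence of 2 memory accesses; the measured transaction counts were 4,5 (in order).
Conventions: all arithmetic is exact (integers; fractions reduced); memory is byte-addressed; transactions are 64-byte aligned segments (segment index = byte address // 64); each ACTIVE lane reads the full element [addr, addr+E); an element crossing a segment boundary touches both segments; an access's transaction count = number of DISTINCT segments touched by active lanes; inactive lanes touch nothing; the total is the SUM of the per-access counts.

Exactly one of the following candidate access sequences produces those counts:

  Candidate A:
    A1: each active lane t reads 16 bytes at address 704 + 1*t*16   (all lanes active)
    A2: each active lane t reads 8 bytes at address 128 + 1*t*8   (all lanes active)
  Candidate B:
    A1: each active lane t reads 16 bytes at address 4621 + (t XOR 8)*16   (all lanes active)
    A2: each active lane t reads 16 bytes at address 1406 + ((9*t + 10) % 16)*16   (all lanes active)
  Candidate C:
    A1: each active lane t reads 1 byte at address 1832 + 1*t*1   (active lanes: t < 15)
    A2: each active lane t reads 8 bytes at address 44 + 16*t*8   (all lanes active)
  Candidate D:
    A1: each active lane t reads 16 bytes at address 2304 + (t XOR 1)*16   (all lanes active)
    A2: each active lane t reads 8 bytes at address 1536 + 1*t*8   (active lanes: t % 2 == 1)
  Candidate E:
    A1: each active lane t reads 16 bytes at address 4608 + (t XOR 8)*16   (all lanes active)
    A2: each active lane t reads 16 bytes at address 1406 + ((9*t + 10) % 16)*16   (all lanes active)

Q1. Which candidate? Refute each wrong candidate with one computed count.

A: A2 gives 2 transactions, not 5
B: A1 gives 5 transactions, not 4
C: A1 gives 1 transaction, not 4
D: A2 gives 2 transactions, not 5
E: all counts match (4,5)

Answer: E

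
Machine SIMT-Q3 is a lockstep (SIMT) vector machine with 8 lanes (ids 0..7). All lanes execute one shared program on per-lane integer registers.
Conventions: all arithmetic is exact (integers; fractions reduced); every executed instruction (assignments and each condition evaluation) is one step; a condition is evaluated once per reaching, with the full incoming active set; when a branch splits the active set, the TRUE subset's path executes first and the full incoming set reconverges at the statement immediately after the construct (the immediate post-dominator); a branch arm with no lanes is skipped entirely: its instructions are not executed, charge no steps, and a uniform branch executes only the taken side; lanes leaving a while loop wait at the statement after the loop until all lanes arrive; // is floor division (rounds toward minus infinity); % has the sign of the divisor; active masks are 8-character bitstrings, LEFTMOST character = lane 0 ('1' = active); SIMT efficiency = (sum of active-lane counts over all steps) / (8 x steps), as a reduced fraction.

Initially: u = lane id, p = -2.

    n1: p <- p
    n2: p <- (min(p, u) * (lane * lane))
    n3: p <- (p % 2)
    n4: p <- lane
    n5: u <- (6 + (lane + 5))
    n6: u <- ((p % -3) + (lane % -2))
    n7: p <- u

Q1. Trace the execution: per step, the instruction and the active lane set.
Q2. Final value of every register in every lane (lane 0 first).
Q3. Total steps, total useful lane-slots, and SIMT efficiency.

step 0: p <- p                       11111111
step 1: p <- (min(p, u) * (lane * lane)) 11111111
step 2: p <- (p % 2)                 11111111
step 3: p <- lane                    11111111
step 4: u <- (6 + (lane + 5))        11111111
step 5: u <- ((p % -3) + (lane % -2)) 11111111
step 6: p <- u                       11111111

Answer: 7 steps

u: 0,-3,-1,-1,-2,-2,0,-3
p: 0,-3,-1,-1,-2,-2,0,-3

steps = 7; useful = 56; efficiency = 56/56 = 1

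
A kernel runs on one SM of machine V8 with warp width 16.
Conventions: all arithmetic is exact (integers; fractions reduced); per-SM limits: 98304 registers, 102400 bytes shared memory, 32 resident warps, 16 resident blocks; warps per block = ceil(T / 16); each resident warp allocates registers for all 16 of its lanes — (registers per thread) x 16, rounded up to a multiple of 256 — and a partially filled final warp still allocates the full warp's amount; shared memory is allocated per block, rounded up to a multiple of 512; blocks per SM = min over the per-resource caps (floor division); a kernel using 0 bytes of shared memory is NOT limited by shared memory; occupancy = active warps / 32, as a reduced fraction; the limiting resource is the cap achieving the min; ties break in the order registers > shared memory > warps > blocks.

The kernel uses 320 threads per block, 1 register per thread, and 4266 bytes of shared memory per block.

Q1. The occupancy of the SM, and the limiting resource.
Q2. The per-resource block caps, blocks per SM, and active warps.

Answer: occupancy 5/8, limited by warps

registers: 19 blocks
shared memory: 22 blocks
warps: 1 block
blocks: 16 blocks

Answer: 1 block, 20 active warps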